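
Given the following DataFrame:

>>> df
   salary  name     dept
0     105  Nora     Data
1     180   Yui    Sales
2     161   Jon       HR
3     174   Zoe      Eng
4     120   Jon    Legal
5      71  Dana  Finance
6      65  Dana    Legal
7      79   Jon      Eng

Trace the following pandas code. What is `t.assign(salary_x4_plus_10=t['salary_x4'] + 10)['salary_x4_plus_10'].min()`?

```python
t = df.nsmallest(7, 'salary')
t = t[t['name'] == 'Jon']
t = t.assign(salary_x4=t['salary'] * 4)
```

take 7 rows with smallest salary:
   salary  name     dept
6      65  Dana    Legal
5      71  Dana  Finance
7      79   Jon      Eng
0     105  Nora     Data
4     120   Jon    Legal
2     161   Jon       HR
3     174   Zoe      Eng
filter rows where name == 'Jon':
   salary name   dept
7      79  Jon    Eng
4     120  Jon  Legal
2     161  Jon     HR
add column salary_x4 = t['salary'] * 4:
   salary name   dept  salary_x4
7      79  Jon    Eng        316
4     120  Jon  Legal        480
2     161  Jon     HR        644
add column salary_x4_plus_10 = t['salary_x4'] + 10:
   salary name   dept  salary_x4  salary_x4_plus_10
7      79  Jon    Eng        316                326
4     120  Jon  Legal        480                490
2     161  Jon     HR        644                654
Then the min of column 'salary_x4_plus_10': 326

326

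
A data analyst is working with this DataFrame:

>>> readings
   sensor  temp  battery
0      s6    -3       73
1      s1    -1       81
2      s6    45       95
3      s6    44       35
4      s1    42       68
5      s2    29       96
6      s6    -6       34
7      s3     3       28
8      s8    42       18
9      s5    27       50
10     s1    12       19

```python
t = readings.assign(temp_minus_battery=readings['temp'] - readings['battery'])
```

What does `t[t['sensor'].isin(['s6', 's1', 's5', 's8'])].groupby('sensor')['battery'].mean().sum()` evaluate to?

add column temp_minus_battery = readings['temp'] - readings['battery']:
   sensor  temp  battery  temp_minus_battery
0      s6    -3       73                 -76
1      s1    -1       81                 -82
2      s6    45       95                 -50
3      s6    44       35                   9
4      s1    42       68                 -26
5      s2    29       96                 -67
6      s6    -6       34                 -40
7      s3     3       28                 -25
8      s8    42       18                  24
9      s5    27       50                 -23
10     s1    12       19                  -7
filter rows where sensor in ['s6', 's1', 's5', 's8']:
   sensor  temp  battery  temp_minus_battery
0      s6    -3       73                 -76
1      s1    -1       81                 -82
2      s6    45       95                 -50
3      s6    44       35                   9
4      s1    42       68                 -26
6      s6    -6       34                 -40
8      s8    42       18                  24
9      s5    27       50                 -23
10     s1    12       19                  -7
group by sensor, mean of battery:
sensor
s1    56.00
s5    50.00
s6    59.25
s8    18.00
Name: battery, dtype: float64

183.25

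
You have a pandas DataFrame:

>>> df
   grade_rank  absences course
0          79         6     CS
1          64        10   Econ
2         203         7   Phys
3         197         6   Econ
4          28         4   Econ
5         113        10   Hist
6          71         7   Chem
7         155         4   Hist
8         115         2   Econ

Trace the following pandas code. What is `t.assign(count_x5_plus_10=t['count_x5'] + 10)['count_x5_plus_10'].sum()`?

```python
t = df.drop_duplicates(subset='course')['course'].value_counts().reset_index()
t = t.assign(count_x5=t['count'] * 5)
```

drop duplicate course (keep=first):
   grade_rank  absences course
0          79         6     CS
1          64        10   Econ
2         203         7   Phys
5         113        10   Hist
6          71         7   Chem
value_counts of course:
course
CS      1
Econ    1
Phys    1
Hist    1
Chem    1
Name: count, dtype: int64
reset_index():
  course  count
0     CS      1
1   Econ      1
2   Phys      1
3   Hist      1
4   Chem      1
add column count_x5 = t['count'] * 5:
  course  count  count_x5
0     CS      1         5
1   Econ      1         5
2   Phys      1         5
3   Hist      1         5
4   Chem      1         5
add column count_x5_plus_10 = t['count_x5'] + 10:
  course  count  count_x5  count_x5_plus_10
0     CS      1         5                15
1   Econ      1         5                15
2   Phys      1         5                15
3   Hist      1         5                15
4   Chem      1         5                15

75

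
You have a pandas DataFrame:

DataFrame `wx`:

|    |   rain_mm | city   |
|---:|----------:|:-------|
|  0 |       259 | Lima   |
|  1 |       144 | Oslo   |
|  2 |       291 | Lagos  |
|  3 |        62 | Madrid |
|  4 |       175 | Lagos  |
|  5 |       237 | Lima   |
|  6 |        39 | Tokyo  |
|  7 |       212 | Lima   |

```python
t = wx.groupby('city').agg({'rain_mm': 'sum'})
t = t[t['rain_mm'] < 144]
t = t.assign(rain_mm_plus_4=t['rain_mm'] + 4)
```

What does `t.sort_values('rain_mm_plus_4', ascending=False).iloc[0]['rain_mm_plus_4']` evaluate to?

66

group by city, sum of rain_mm:
        rain_mm
city           
Lagos       466
Lima        708
Madrid       62
Oslo        144
Tokyo        39
filter rows where rain_mm < 144:
        rain_mm
city           
Madrid       62
Tokyo        39
add column rain_mm_plus_4 = t['rain_mm'] + 4:
        rain_mm  rain_mm_plus_4
city                           
Madrid       62              66
Tokyo        39              43
sort by rain_mm_plus_4 descending:
        rain_mm  rain_mm_plus_4
city                           
Madrid       62              66
Tokyo        39              43
Finally, value at position 0, column 'rain_mm_plus_4' = 66.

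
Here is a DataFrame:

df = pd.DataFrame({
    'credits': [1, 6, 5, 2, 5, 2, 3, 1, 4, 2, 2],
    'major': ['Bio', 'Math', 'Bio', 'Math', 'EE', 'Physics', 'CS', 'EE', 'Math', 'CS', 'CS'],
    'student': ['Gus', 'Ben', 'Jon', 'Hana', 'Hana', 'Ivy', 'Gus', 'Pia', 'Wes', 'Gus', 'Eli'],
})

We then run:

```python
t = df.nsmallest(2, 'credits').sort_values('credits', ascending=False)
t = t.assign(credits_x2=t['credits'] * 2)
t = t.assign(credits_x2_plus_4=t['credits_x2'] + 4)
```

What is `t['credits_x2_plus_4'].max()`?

6

take 2 rows with smallest credits:
   credits major student
0        1   Bio     Gus
7        1    EE     Pia
sort by credits descending:
   credits major student
0        1   Bio     Gus
7        1    EE     Pia
add column credits_x2 = t['credits'] * 2:
   credits major student  credits_x2
0        1   Bio     Gus           2
7        1    EE     Pia           2
add column credits_x2_plus_4 = t['credits_x2'] + 4:
   credits major student  credits_x2  credits_x2_plus_4
0        1   Bio     Gus           2                  6
7        1    EE     Pia           2                  6
Reading off the max of column 'credits_x2_plus_4', we get 6.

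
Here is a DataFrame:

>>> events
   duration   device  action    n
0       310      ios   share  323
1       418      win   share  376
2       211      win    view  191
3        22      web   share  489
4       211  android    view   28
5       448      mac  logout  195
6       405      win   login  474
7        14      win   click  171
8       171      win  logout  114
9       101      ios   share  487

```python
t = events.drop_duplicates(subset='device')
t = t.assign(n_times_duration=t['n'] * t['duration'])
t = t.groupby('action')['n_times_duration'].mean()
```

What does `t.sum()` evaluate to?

182620.0

drop duplicate device (keep=first):
   duration   device  action    n
0       310      ios   share  323
1       418      win   share  376
3        22      web   share  489
4       211  android    view   28
5       448      mac  logout  195
add column n_times_duration = t['n'] * t['duration']:
   duration   device  action    n  n_times_duration
0       310      ios   share  323            100130
1       418      win   share  376            157168
3        22      web   share  489             10758
4       211  android    view   28              5908
5       448      mac  logout  195             87360
group by action, mean of n_times_duration:
action
logout    87360.0
share     89352.0
view       5908.0
Name: n_times_duration, dtype: float64
The sum of the resulting series is 182620.0.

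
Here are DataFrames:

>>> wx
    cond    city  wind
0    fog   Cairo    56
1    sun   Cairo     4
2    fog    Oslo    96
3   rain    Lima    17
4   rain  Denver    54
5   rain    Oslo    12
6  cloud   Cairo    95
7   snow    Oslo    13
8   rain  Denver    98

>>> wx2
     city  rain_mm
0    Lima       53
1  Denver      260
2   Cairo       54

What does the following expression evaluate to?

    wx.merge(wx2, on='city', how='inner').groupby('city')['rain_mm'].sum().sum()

merge on 'city' (how='inner') → 6 rows:
    cond    city  wind  rain_mm
0    fog   Cairo    56       54
1    sun   Cairo     4       54
2   rain    Lima    17       53
3   rain  Denver    54      260
4  cloud   Cairo    95       54
5   rain  Denver    98      260
group by city, sum of rain_mm:
city
Cairo     162
Denver    520
Lima       53
Name: rain_mm, dtype: int64

735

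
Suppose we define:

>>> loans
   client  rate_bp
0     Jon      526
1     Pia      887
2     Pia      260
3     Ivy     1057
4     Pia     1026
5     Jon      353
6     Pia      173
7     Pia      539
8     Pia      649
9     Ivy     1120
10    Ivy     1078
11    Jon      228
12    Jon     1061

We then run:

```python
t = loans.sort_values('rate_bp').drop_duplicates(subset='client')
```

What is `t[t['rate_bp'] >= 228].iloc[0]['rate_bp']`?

228

sort by rate_bp:
   client  rate_bp
6     Pia      173
11    Jon      228
2     Pia      260
5     Jon      353
0     Jon      526
7     Pia      539
8     Pia      649
1     Pia      887
4     Pia     1026
3     Ivy     1057
12    Jon     1061
10    Ivy     1078
9     Ivy     1120
drop duplicate client (keep=first):
   client  rate_bp
6     Pia      173
11    Jon      228
3     Ivy     1057
filter rows where rate_bp >= 228:
   client  rate_bp
11    Jon      228
3     Ivy     1057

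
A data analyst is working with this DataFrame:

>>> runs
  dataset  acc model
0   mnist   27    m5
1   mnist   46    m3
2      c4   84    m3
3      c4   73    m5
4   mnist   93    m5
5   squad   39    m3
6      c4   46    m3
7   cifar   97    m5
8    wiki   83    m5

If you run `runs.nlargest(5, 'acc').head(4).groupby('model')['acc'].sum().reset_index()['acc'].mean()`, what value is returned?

178.5

take 5 rows with largest acc:
  dataset  acc model
7   cifar   97    m5
4   mnist   93    m5
2      c4   84    m3
8    wiki   83    m5
3      c4   73    m5
take first 4 rows:
  dataset  acc model
7   cifar   97    m5
4   mnist   93    m5
2      c4   84    m3
8    wiki   83    m5
group by model, sum of acc:
model
m3     84
m5    273
Name: acc, dtype: int64
reset_index():
  model  acc
0    m3   84
1    m5  273
So mean() = 178.5.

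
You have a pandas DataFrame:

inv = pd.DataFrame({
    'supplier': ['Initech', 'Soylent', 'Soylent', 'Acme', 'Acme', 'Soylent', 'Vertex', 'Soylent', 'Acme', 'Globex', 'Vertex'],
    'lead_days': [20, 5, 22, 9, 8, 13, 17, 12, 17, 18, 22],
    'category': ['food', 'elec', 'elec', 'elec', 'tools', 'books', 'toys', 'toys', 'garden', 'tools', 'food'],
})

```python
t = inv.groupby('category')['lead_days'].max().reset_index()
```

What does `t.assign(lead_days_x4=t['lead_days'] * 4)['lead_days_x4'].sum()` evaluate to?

group by category, max of lead_days:
category
books     13
elec      22
food      22
garden    17
tools     18
toys      17
Name: lead_days, dtype: int64
reset_index():
  category  lead_days
0    books         13
1     elec         22
2     food         22
3   garden         17
4    tools         18
5     toys         17
add column lead_days_x4 = t['lead_days'] * 4:
  category  lead_days  lead_days_x4
0    books         13            52
1     elec         22            88
2     food         22            88
3   garden         17            68
4    tools         18            72
5     toys         17            68
sum of column 'lead_days_x4' → 436

436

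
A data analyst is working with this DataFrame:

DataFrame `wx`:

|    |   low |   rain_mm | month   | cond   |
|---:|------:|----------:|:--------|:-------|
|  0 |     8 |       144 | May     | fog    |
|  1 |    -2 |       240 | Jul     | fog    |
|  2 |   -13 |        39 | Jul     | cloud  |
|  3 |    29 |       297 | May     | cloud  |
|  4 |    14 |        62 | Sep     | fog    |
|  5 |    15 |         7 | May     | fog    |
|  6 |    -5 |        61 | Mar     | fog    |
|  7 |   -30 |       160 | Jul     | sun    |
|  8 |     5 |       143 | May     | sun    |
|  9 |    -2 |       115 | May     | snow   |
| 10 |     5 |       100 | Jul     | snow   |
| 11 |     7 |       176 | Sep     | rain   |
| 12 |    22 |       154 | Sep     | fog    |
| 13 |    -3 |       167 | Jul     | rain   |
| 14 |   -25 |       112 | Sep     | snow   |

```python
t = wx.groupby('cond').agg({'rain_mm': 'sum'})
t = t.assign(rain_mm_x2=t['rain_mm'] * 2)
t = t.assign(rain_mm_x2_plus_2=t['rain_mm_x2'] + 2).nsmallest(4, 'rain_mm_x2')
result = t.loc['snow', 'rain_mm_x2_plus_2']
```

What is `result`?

656

group by cond, sum of rain_mm:
       rain_mm
cond          
cloud      336
fog        668
rain       343
snow       327
sun        303
add column rain_mm_x2 = t['rain_mm'] * 2:
       rain_mm  rain_mm_x2
cond                      
cloud      336         672
fog        668        1336
rain       343         686
snow       327         654
sun        303         606
add column rain_mm_x2_plus_2 = t['rain_mm_x2'] + 2:
       rain_mm  rain_mm_x2  rain_mm_x2_plus_2
cond                                         
cloud      336         672                674
fog        668        1336               1338
rain       343         686                688
snow       327         654                656
sun        303         606                608
take 4 rows with smallest rain_mm_x2:
       rain_mm  rain_mm_x2  rain_mm_x2_plus_2
cond                                         
sun        303         606                608
snow       327         654                656
cloud      336         672                674
rain       343         686                688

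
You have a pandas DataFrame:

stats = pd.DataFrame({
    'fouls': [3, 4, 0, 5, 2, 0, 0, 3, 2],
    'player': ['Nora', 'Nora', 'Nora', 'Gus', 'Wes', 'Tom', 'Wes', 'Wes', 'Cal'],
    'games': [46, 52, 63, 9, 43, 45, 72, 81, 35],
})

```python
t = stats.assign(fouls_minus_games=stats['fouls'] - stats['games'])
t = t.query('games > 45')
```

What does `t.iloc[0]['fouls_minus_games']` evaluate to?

add column fouls_minus_games = stats['fouls'] - stats['games']:
   fouls player  games  fouls_minus_games
0      3   Nora     46                -43
1      4   Nora     52                -48
2      0   Nora     63                -63
3      5    Gus      9                 -4
4      2    Wes     43                -41
5      0    Tom     45                -45
6      0    Wes     72                -72
7      3    Wes     81                -78
8      2    Cal     35                -33
filter rows where games > 45:
   fouls player  games  fouls_minus_games
0      3   Nora     46                -43
1      4   Nora     52                -48
2      0   Nora     63                -63
6      0    Wes     72                -72
7      3    Wes     81                -78

-43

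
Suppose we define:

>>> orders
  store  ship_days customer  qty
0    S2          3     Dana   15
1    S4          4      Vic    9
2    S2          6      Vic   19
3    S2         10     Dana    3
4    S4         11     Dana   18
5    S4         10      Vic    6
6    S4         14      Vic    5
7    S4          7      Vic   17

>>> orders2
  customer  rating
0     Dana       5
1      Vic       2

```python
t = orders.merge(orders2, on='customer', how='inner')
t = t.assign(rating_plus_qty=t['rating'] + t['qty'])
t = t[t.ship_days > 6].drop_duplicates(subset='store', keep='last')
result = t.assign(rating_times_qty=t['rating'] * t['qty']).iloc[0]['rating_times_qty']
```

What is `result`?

15

merge on 'customer' (how='inner') → 8 rows:
  store  ship_days customer  qty  rating
0    S2          3     Dana   15       5
1    S4          4      Vic    9       2
2    S2          6      Vic   19       2
3    S2         10     Dana    3       5
4    S4         11     Dana   18       5
5    S4         10      Vic    6       2
6    S4         14      Vic    5       2
7    S4          7      Vic   17       2
add column rating_plus_qty = t['rating'] + t['qty']:
  store  ship_days customer  qty  rating  rating_plus_qty
0    S2          3     Dana   15       5               20
1    S4          4      Vic    9       2               11
2    S2          6      Vic   19       2               21
3    S2         10     Dana    3       5                8
4    S4         11     Dana   18       5               23
5    S4         10      Vic    6       2                8
6    S4         14      Vic    5       2                7
7    S4          7      Vic   17       2               19
filter rows where ship_days > 6:
  store  ship_days customer  qty  rating  rating_plus_qty
3    S2         10     Dana    3       5                8
4    S4         11     Dana   18       5               23
5    S4         10      Vic    6       2                8
6    S4         14      Vic    5       2                7
7    S4          7      Vic   17       2               19
drop duplicate store (keep=last):
  store  ship_days customer  qty  rating  rating_plus_qty
3    S2         10     Dana    3       5                8
7    S4          7      Vic   17       2               19
add column rating_times_qty = t['rating'] * t['qty']:
  store  ship_days customer  qty  rating  rating_plus_qty  rating_times_qty
3    S2         10     Dana    3       5                8                15
7    S4          7      Vic   17       2               19                34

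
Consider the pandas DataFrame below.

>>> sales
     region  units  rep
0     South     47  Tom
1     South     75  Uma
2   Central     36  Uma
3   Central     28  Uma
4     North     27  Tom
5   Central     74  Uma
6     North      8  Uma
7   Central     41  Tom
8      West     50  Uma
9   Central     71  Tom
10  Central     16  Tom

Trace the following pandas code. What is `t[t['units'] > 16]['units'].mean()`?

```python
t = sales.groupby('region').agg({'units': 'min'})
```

group by region, min of units:
         units
region        
Central     16
North        8
South       47
West        50
filter rows where units > 16:
        units
region       
South      47
West       50
mean of column 'units' → 48.5

48.5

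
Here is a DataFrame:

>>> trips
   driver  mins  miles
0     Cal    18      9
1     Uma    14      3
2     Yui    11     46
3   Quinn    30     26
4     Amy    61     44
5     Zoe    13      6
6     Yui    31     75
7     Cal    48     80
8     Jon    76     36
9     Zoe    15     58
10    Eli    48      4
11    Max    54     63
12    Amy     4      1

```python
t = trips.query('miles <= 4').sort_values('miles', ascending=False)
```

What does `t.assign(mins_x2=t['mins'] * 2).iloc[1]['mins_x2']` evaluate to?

filter rows where miles <= 4:
   driver  mins  miles
1     Uma    14      3
10    Eli    48      4
12    Amy     4      1
sort by miles descending:
   driver  mins  miles
10    Eli    48      4
1     Uma    14      3
12    Amy     4      1
add column mins_x2 = t['mins'] * 2:
   driver  mins  miles  mins_x2
10    Eli    48      4       96
1     Uma    14      3       28
12    Amy     4      1        8

28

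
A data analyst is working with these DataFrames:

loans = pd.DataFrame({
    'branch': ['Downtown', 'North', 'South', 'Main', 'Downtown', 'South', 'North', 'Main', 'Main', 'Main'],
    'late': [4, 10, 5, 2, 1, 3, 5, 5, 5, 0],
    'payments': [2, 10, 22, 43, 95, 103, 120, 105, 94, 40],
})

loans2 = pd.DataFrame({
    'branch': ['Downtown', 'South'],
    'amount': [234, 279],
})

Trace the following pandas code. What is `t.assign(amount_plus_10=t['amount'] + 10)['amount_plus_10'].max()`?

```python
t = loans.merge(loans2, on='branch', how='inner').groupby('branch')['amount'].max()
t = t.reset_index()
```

289

merge on 'branch' (how='inner') → 4 rows:
     branch  late  payments  amount
0  Downtown     4         2     234
1     South     5        22     279
2  Downtown     1        95     234
3     South     3       103     279
group by branch, max of amount:
branch
Downtown    234
South       279
Name: amount, dtype: int64
reset_index():
     branch  amount
0  Downtown     234
1     South     279
add column amount_plus_10 = t['amount'] + 10:
     branch  amount  amount_plus_10
0  Downtown     234             244
1     South     279             289
Reading off the max of column 'amount_plus_10', we get 289.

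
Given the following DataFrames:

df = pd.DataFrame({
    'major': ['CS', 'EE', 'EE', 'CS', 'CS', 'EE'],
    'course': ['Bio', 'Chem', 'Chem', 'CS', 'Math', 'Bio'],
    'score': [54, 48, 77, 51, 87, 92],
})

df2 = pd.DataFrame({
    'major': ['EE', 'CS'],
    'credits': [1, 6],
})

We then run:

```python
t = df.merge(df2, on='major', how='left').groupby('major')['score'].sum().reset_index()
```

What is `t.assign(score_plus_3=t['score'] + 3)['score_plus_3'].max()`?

220

merge on 'major' (how='left') → 6 rows:
  major course  score  credits
0    CS    Bio     54        6
1    EE   Chem     48        1
2    EE   Chem     77        1
3    CS     CS     51        6
4    CS   Math     87        6
5    EE    Bio     92        1
group by major, sum of score:
major
CS    192
EE    217
Name: score, dtype: int64
reset_index():
  major  score
0    CS    192
1    EE    217
add column score_plus_3 = t['score'] + 3:
  major  score  score_plus_3
0    CS    192           195
1    EE    217           220
Taking the max of column 'score_plus_3' gives 220.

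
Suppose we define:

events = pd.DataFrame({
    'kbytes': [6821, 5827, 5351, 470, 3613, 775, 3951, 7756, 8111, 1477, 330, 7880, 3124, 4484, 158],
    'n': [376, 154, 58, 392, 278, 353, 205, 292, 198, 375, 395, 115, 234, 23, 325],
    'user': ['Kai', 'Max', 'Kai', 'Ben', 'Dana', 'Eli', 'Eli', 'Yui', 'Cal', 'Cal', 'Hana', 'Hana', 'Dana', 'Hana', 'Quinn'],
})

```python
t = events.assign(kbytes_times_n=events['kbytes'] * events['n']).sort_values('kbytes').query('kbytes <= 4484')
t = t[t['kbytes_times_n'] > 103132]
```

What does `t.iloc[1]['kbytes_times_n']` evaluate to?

add column kbytes_times_n = events['kbytes'] * events['n']:
    kbytes    n   user  kbytes_times_n
0     6821  376    Kai         2564696
1     5827  154    Max          897358
2     5351   58    Kai          310358
3      470  392    Ben          184240
4     3613  278   Dana         1004414
5      775  353    Eli          273575
6     3951  205    Eli          809955
7     7756  292    Yui         2264752
8     8111  198    Cal         1605978
9     1477  375    Cal          553875
10     330  395   Hana          130350
11    7880  115   Hana          906200
12    3124  234   Dana          731016
13    4484   23   Hana          103132
14     158  325  Quinn           51350
sort by kbytes:
    kbytes    n   user  kbytes_times_n
14     158  325  Quinn           51350
10     330  395   Hana          130350
3      470  392    Ben          184240
5      775  353    Eli          273575
9     1477  375    Cal          553875
12    3124  234   Dana          731016
4     3613  278   Dana         1004414
6     3951  205    Eli          809955
13    4484   23   Hana          103132
2     5351   58    Kai          310358
1     5827  154    Max          897358
0     6821  376    Kai         2564696
7     7756  292    Yui         2264752
11    7880  115   Hana          906200
8     8111  198    Cal         1605978
filter rows where kbytes <= 4484:
    kbytes    n   user  kbytes_times_n
14     158  325  Quinn           51350
10     330  395   Hana          130350
3      470  392    Ben          184240
5      775  353    Eli          273575
9     1477  375    Cal          553875
12    3124  234   Dana          731016
4     3613  278   Dana         1004414
6     3951  205    Eli          809955
13    4484   23   Hana          103132
filter rows where kbytes_times_n > 103132:
    kbytes    n  user  kbytes_times_n
10     330  395  Hana          130350
3      470  392   Ben          184240
5      775  353   Eli          273575
9     1477  375   Cal          553875
12    3124  234  Dana          731016
4     3613  278  Dana         1004414
6     3951  205   Eli          809955

184240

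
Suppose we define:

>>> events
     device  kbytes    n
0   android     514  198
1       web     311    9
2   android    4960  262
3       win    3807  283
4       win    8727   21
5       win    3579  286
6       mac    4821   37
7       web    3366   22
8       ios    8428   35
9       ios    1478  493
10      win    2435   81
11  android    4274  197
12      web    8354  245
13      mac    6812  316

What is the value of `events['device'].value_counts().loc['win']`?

4

value_counts of device:
device
win        4
android    3
web        3
mac        2
ios        2
Name: count, dtype: int64
Finally, value at index 'win' = 4.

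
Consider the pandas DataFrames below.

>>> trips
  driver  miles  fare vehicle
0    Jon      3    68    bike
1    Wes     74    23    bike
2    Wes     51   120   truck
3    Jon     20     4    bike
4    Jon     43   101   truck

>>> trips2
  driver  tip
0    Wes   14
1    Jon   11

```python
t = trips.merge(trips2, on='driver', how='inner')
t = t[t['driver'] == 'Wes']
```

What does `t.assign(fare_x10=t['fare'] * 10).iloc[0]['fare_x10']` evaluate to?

merge on 'driver' (how='inner') → 5 rows:
  driver  miles  fare vehicle  tip
0    Jon      3    68    bike   11
1    Wes     74    23    bike   14
2    Wes     51   120   truck   14
3    Jon     20     4    bike   11
4    Jon     43   101   truck   11
filter rows where driver == 'Wes':
  driver  miles  fare vehicle  tip
1    Wes     74    23    bike   14
2    Wes     51   120   truck   14
add column fare_x10 = t['fare'] * 10:
  driver  miles  fare vehicle  tip  fare_x10
1    Wes     74    23    bike   14       230
2    Wes     51   120   truck   14      1200
Hence 230.

230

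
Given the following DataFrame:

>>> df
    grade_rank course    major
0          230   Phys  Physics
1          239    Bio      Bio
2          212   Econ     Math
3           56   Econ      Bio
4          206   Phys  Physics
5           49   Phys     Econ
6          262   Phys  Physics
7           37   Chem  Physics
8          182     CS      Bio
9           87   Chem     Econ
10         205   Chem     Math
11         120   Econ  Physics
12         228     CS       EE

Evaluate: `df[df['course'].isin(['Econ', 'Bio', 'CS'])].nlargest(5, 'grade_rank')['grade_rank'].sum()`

981

filter rows where course in ['Econ', 'Bio', 'CS']:
    grade_rank course    major
1          239    Bio      Bio
2          212   Econ     Math
3           56   Econ      Bio
8          182     CS      Bio
11         120   Econ  Physics
12         228     CS       EE
take 5 rows with largest grade_rank:
    grade_rank course    major
1          239    Bio      Bio
12         228     CS       EE
2          212   Econ     Math
8          182     CS      Bio
11         120   Econ  Physics
Reading off the sum of column 'grade_rank', we get 981.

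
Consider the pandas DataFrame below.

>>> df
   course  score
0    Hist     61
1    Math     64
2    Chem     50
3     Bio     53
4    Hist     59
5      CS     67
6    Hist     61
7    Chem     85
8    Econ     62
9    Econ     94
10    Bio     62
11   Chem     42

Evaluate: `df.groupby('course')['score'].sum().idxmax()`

Hist

group by course, sum of score:
course
Bio     115
CS       67
Chem    177
Econ    156
Hist    181
Math     64
Name: score, dtype: int64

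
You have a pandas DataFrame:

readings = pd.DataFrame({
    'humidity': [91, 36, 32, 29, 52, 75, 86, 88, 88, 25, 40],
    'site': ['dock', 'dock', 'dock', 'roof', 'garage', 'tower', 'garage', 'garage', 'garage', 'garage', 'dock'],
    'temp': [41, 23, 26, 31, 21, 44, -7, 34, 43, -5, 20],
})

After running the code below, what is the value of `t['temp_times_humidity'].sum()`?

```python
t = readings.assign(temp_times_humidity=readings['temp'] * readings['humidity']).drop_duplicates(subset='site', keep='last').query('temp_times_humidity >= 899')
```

4199

add column temp_times_humidity = readings['temp'] * readings['humidity']:
    humidity    site  temp  temp_times_humidity
0         91    dock    41                 3731
1         36    dock    23                  828
2         32    dock    26                  832
3         29    roof    31                  899
4         52  garage    21                 1092
5         75   tower    44                 3300
6         86  garage    -7                 -602
7         88  garage    34                 2992
8         88  garage    43                 3784
9         25  garage    -5                 -125
10        40    dock    20                  800
drop duplicate site (keep=last):
    humidity    site  temp  temp_times_humidity
3         29    roof    31                  899
5         75   tower    44                 3300
9         25  garage    -5                 -125
10        40    dock    20                  800
filter rows where temp_times_humidity >= 899:
   humidity   site  temp  temp_times_humidity
3        29   roof    31                  899
5        75  tower    44                 3300
Taking the sum of column 'temp_times_humidity' gives 4199.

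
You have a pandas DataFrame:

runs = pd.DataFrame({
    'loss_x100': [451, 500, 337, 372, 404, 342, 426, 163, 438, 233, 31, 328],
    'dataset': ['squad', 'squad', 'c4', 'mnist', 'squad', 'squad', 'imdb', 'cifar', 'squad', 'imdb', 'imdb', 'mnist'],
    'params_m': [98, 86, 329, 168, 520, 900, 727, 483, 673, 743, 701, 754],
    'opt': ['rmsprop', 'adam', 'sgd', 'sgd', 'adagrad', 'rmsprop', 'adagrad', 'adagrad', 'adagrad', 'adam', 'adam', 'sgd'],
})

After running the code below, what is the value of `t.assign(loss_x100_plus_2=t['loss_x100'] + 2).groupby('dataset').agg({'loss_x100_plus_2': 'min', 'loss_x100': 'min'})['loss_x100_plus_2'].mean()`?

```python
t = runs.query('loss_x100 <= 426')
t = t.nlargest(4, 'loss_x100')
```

filter rows where loss_x100 <= 426:
    loss_x100 dataset  params_m      opt
2         337      c4       329      sgd
3         372   mnist       168      sgd
4         404   squad       520  adagrad
5         342   squad       900  rmsprop
6         426    imdb       727  adagrad
7         163   cifar       483  adagrad
9         233    imdb       743     adam
10         31    imdb       701     adam
11        328   mnist       754      sgd
take 4 rows with largest loss_x100:
   loss_x100 dataset  params_m      opt
6        426    imdb       727  adagrad
4        404   squad       520  adagrad
3        372   mnist       168      sgd
5        342   squad       900  rmsprop
add column loss_x100_plus_2 = t['loss_x100'] + 2:
   loss_x100 dataset  params_m      opt  loss_x100_plus_2
6        426    imdb       727  adagrad               428
4        404   squad       520  adagrad               406
3        372   mnist       168      sgd               374
5        342   squad       900  rmsprop               344
group by dataset: min(loss_x100_plus_2), min(loss_x100):
         loss_x100_plus_2  loss_x100
dataset                             
imdb                  428        426
mnist                 374        372
squad                 344        342

382.0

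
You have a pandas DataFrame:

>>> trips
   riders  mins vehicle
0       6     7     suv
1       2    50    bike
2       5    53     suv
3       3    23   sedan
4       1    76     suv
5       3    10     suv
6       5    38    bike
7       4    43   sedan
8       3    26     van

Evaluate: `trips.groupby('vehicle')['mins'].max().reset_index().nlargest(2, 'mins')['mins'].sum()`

group by vehicle, max of mins:
vehicle
bike     50
sedan    43
suv      76
van      26
Name: mins, dtype: int64
reset_index():
  vehicle  mins
0    bike    50
1   sedan    43
2     suv    76
3     van    26
take 2 rows with largest mins:
  vehicle  mins
2     suv    76
0    bike    50
The sum of column 'mins' is 126.

126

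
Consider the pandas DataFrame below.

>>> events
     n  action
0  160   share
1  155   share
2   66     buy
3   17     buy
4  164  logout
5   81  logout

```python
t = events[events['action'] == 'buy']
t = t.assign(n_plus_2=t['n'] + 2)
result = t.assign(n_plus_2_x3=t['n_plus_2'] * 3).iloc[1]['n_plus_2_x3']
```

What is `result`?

filter rows where action == 'buy':
    n action
2  66    buy
3  17    buy
add column n_plus_2 = t['n'] + 2:
    n action  n_plus_2
2  66    buy        68
3  17    buy        19
add column n_plus_2_x3 = t['n_plus_2'] * 3:
    n action  n_plus_2  n_plus_2_x3
2  66    buy        68          204
3  17    buy        19           57

57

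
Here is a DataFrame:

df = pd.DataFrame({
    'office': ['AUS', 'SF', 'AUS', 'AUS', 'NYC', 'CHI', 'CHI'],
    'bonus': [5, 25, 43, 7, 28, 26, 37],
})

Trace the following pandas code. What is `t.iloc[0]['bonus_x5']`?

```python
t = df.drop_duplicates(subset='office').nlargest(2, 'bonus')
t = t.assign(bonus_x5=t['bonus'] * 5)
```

140

drop duplicate office (keep=first):
  office  bonus
0    AUS      5
1     SF     25
4    NYC     28
5    CHI     26
take 2 rows with largest bonus:
  office  bonus
4    NYC     28
5    CHI     26
add column bonus_x5 = t['bonus'] * 5:
  office  bonus  bonus_x5
4    NYC     28       140
5    CHI     26       130
The value at position 0, column 'bonus_x5' is 140.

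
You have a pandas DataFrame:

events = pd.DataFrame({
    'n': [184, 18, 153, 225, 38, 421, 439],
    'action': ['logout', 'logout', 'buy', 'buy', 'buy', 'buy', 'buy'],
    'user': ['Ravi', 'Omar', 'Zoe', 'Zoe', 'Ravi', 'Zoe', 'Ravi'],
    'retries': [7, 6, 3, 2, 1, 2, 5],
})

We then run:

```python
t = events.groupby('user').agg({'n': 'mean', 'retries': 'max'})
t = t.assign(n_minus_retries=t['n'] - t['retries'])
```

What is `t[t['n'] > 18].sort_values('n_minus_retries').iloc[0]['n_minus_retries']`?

213.333333333

group by user: mean(n), max(retries):
               n  retries
user                     
Omar   18.000000        6
Ravi  220.333333        7
Zoe   266.333333        3
add column n_minus_retries = t['n'] - t['retries']:
               n  retries  n_minus_retries
user                                      
Omar   18.000000        6        12.000000
Ravi  220.333333        7       213.333333
Zoe   266.333333        3       263.333333
filter rows where n > 18:
               n  retries  n_minus_retries
user                                      
Ravi  220.333333        7       213.333333
Zoe   266.333333        3       263.333333
sort by n_minus_retries:
               n  retries  n_minus_retries
user                                      
Ravi  220.333333        7       213.333333
Zoe   266.333333        3       263.333333
The value at position 0, column 'n_minus_retries' is 213.333333333.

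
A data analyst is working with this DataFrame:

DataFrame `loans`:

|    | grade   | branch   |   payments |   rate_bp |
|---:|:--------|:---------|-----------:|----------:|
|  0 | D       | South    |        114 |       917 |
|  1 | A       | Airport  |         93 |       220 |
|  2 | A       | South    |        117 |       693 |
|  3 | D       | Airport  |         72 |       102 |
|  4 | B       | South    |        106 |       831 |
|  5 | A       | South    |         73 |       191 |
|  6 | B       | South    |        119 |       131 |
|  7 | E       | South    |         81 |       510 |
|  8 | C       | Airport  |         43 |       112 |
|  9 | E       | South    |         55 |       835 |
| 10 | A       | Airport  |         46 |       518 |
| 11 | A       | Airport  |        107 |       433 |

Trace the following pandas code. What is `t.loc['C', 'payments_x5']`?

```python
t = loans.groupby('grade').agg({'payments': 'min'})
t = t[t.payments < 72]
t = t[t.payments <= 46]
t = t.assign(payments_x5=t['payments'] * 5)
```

group by grade, min of payments:
       payments
grade          
A            46
B           106
C            43
D            72
E            55
filter rows where payments < 72:
       payments
grade          
A            46
C            43
E            55
filter rows where payments <= 46:
       payments
grade          
A            46
C            43
add column payments_x5 = t['payments'] * 5:
       payments  payments_x5
grade                       
A            46          230
C            43          215

215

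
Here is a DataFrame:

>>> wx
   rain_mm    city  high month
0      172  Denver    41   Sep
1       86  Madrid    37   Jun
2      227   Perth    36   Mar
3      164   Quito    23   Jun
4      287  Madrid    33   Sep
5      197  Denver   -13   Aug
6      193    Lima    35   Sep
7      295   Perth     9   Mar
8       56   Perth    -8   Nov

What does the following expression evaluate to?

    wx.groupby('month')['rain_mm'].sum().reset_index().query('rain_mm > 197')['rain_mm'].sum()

group by month, sum of rain_mm:
month
Aug    197
Jun    250
Mar    522
Nov     56
Sep    652
Name: rain_mm, dtype: int64
reset_index():
  month  rain_mm
0   Aug      197
1   Jun      250
2   Mar      522
3   Nov       56
4   Sep      652
filter rows where rain_mm > 197:
  month  rain_mm
1   Jun      250
2   Mar      522
4   Sep      652
Finally, sum of column 'rain_mm' = 1424.

1424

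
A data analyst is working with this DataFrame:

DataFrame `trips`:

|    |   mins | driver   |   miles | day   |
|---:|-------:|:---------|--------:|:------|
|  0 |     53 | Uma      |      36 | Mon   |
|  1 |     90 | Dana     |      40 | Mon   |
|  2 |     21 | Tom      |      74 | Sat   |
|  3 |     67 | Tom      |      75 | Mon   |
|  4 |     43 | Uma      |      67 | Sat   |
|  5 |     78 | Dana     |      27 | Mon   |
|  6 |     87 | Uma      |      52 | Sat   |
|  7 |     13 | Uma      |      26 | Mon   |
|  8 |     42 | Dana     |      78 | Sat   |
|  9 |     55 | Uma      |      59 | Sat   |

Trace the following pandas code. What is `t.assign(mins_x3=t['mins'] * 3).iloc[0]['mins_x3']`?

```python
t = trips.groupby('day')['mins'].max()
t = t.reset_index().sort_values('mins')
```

261

group by day, max of mins:
day
Mon    90
Sat    87
Name: mins, dtype: int64
reset_index():
   day  mins
0  Mon    90
1  Sat    87
sort by mins:
   day  mins
1  Sat    87
0  Mon    90
add column mins_x3 = t['mins'] * 3:
   day  mins  mins_x3
1  Sat    87      261
0  Mon    90      270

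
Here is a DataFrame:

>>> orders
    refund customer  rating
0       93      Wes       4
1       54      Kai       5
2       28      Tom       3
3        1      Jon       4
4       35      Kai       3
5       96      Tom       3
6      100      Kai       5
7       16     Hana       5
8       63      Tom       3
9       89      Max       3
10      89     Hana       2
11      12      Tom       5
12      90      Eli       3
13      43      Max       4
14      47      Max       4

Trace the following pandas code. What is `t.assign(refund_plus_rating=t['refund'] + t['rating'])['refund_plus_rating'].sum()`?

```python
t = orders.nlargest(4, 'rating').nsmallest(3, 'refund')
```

take 4 rows with largest rating:
    refund customer  rating
1       54      Kai       5
6      100      Kai       5
7       16     Hana       5
11      12      Tom       5
take 3 rows with smallest refund:
    refund customer  rating
11      12      Tom       5
7       16     Hana       5
1       54      Kai       5
add column refund_plus_rating = t['refund'] + t['rating']:
    refund customer  rating  refund_plus_rating
11      12      Tom       5                  17
7       16     Hana       5                  21
1       54      Kai       5                  59

97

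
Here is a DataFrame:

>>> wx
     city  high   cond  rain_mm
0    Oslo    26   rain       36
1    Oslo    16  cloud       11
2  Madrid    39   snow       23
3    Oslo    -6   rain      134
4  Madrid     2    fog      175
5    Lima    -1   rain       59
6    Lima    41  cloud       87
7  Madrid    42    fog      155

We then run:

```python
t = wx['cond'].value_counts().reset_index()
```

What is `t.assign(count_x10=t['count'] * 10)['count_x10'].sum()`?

value_counts of cond:
cond
rain     3
cloud    2
fog      2
snow     1
Name: count, dtype: int64
reset_index():
    cond  count
0   rain      3
1  cloud      2
2    fog      2
3   snow      1
add column count_x10 = t['count'] * 10:
    cond  count  count_x10
0   rain      3         30
1  cloud      2         20
2    fog      2         20
3   snow      1         10
sum of column 'count_x10' → 80

80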